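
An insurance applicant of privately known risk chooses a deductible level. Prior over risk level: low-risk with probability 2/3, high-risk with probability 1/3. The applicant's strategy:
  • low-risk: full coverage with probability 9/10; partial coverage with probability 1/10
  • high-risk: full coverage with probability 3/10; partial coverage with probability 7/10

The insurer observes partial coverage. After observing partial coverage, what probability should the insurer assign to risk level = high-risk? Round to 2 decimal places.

0.78

P(partial coverage) = (2/3)·(1/10) + (1/3)·(7/10) = 3/10
P(high-risk | partial coverage) = ((1/3)·(7/10)) / (3/10) = (7/30) / (3/10) = 7/9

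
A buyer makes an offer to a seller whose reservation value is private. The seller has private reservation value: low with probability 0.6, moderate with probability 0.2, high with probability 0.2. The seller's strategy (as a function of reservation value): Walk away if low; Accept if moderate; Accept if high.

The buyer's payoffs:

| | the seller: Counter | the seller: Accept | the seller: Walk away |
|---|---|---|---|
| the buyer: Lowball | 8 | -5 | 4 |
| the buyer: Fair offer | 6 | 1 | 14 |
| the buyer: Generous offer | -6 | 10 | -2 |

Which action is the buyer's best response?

E[Lowball] = 0.6·(4) + 0.2·(-5) + 0.2·(-5) = 0.4
E[Fair offer] = 0.6·(14) + 0.2·(1) + 0.2·(1) = 8.8
E[Generous offer] = 0.6·(-2) + 0.2·(10) + 0.2·(10) = 2.8
Best response: Fair offer (8.8 is the largest).

Fair offer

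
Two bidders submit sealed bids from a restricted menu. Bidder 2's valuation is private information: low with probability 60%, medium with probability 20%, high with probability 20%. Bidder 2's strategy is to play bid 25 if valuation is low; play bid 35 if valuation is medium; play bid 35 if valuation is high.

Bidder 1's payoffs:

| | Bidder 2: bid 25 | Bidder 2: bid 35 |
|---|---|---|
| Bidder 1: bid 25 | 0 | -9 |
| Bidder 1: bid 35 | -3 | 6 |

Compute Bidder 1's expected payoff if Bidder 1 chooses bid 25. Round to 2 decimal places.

E[bid 25] = 0.6·0 + 0.2·(-9) + 0.2·(-9) = 0 + (-1.8) + (-1.8) = -3.6

-3.60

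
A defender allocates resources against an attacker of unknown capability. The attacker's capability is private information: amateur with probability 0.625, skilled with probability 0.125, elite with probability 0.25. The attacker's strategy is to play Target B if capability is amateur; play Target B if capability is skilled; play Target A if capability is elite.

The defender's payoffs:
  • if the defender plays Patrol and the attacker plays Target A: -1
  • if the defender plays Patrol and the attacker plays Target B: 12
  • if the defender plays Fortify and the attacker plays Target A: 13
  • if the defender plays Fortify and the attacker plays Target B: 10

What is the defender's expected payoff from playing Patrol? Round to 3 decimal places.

8.750

E[Patrol] = 0.625·12 + 0.125·12 + 0.25·(-1) = 7.5 + 1.5 + (-0.25) = 8.75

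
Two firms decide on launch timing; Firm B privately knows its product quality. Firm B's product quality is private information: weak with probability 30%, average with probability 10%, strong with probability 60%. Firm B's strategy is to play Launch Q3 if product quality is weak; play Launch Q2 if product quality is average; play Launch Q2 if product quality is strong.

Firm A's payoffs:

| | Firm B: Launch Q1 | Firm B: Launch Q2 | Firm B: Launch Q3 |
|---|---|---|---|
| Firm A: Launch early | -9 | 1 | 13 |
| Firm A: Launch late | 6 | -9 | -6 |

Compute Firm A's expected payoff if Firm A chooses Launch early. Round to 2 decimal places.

E[Launch early] = 0.3·13 + 0.1·1 + 0.6·1 = 3.9 + 0.1 + 0.6 = 4.6

4.60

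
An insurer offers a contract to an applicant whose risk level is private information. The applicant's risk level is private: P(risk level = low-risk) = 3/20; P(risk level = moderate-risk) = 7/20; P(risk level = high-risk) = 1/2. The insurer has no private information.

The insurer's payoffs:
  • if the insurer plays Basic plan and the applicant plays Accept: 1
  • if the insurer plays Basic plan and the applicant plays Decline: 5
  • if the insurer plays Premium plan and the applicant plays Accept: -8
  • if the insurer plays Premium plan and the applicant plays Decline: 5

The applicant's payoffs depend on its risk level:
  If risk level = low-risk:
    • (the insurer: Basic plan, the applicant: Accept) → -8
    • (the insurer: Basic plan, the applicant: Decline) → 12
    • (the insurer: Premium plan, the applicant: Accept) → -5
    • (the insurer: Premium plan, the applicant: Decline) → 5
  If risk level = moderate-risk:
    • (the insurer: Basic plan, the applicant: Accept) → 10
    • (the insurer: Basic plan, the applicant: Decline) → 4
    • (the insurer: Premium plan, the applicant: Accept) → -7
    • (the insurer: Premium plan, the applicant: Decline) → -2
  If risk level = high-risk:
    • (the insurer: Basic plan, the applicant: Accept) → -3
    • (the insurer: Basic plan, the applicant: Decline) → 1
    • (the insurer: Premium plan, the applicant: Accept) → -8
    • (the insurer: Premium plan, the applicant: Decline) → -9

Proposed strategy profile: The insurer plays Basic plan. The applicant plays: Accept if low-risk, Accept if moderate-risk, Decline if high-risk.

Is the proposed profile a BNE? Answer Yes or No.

The insurer plays Basic plan: E[Basic plan] = 3/20·(1) + 7/20·(1) + 1/2·(5) = 3; E[Premium plan] = -3/2. Best-responding. ✓
The applicant (risk level low-risk), facing Basic plan: Accept gives -8, Decline gives 12. Proposed Accept is not best — profitable deviation exists. ✗
The applicant (risk level moderate-risk), facing Basic plan: Accept gives 10, Decline gives 4. Proposed Accept is best. ✓
The applicant (risk level high-risk), facing Basic plan: Accept gives -3, Decline gives 1. Proposed Decline is best. ✓

No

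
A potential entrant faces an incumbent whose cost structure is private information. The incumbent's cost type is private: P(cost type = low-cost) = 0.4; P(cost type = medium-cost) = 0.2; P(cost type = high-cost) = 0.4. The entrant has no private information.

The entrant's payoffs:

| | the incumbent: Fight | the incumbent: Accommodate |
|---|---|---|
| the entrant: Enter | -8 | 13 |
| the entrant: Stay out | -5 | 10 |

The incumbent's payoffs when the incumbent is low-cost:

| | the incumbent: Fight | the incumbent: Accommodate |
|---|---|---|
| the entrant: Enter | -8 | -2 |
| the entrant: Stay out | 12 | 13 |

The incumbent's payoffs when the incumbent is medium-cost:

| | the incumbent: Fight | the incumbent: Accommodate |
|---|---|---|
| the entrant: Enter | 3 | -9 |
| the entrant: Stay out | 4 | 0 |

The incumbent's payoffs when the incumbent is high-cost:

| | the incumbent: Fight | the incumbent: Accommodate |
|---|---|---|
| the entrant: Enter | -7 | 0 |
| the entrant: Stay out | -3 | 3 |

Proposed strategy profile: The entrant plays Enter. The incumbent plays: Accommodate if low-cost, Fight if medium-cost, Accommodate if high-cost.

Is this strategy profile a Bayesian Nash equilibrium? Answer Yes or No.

The entrant plays Enter: E[Enter] = 0.4·(13) + 0.2·(-8) + 0.4·(13) = 8.8; E[Stay out] = 7. Best-responding. ✓
The incumbent (cost type low-cost), facing Enter: Fight gives -8, Accommodate gives -2. Proposed Accommodate is best. ✓
The incumbent (cost type medium-cost), facing Enter: Fight gives 3, Accommodate gives -9. Proposed Fight is best. ✓
The incumbent (cost type high-cost), facing Enter: Fight gives -7, Accommodate gives 0. Proposed Accommodate is best. ✓

Yes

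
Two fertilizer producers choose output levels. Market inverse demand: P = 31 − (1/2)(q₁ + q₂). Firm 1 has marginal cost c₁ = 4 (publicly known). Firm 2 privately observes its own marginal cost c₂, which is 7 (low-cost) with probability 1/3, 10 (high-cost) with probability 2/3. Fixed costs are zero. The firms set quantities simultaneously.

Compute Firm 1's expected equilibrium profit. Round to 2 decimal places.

Each type of Firm 2 best-responds to q₁; Firm 1 best-responds to the expected q₂ over Firm 2's types.
Firm 2 with cost c maximizes (31 − (1/2)(q₁+q₂) − c)·q₂, giving q₂(c) = (31 − c − (1/2)q₁).
E[c₂] = 1/3·7 + 2/3·10 = 9
Firm 1's FOC against E[q₂] yields q₁ = (31 − 2·4 + E[c₂])/(3/2) = (31 − 8 + 9)/(3/2) = 21.3333.
E[P] = 31 − (1/2)·(q₁ + E[q₂]) = 14.6667; Firm 1's expected profit = (E[P] − 4)·q₁ = (14.6667 − 4)·21.3333 = 227.556.

227.56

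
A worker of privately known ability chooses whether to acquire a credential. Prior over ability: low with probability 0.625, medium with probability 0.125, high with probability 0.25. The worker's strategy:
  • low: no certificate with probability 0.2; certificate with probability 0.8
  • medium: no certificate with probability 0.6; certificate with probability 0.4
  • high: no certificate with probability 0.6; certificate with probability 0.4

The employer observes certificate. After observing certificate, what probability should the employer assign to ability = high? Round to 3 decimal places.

P(certificate) = 0.625·0.8 + 0.125·0.4 + 0.25·0.4 = 0.65
P(high | certificate) = (0.25·0.4) / 0.65 = 0.1 / 0.65 = 0.153846

0.154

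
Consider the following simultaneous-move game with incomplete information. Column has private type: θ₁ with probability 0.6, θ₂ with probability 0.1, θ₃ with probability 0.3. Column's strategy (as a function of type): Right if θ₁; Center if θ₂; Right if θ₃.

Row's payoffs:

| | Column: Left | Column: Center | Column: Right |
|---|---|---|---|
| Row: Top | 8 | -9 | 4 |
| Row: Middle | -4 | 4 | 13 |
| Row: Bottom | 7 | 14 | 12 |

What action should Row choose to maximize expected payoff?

E[Top] = 0.6·(4) + 0.1·(-9) + 0.3·(4) = 2.7
E[Middle] = 0.6·(13) + 0.1·(4) + 0.3·(13) = 12.1
E[Bottom] = 0.6·(12) + 0.1·(14) + 0.3·(12) = 12.2
Best response: Bottom (12.2 is the largest).

Bottom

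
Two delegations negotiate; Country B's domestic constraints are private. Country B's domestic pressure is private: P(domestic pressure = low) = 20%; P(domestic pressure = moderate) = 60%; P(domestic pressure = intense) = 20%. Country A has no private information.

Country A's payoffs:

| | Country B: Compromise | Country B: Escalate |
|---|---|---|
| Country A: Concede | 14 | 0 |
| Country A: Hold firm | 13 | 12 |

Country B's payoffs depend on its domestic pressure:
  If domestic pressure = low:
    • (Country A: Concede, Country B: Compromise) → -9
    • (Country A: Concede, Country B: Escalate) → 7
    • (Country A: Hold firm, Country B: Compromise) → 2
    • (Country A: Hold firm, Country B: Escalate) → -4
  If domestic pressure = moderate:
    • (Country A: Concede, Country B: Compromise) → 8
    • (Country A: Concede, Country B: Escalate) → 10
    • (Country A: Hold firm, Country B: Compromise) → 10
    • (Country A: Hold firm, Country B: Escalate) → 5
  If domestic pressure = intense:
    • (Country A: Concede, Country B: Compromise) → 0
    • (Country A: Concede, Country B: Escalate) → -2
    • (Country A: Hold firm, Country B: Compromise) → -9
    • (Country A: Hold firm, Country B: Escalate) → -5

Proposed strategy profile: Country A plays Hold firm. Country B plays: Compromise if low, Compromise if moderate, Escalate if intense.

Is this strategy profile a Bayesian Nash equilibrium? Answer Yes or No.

Yes

Country A plays Hold firm: E[Hold firm] = 0.2·(13) + 0.6·(13) + 0.2·(12) = 12.8; E[Concede] = 11.2. Best-responding. ✓
Country B (domestic pressure low), facing Hold firm: Compromise gives 2, Escalate gives -4. Proposed Compromise is best. ✓
Country B (domestic pressure moderate), facing Hold firm: Compromise gives 10, Escalate gives 5. Proposed Compromise is best. ✓
Country B (domestic pressure intense), facing Hold firm: Compromise gives -9, Escalate gives -5. Proposed Escalate is best. ✓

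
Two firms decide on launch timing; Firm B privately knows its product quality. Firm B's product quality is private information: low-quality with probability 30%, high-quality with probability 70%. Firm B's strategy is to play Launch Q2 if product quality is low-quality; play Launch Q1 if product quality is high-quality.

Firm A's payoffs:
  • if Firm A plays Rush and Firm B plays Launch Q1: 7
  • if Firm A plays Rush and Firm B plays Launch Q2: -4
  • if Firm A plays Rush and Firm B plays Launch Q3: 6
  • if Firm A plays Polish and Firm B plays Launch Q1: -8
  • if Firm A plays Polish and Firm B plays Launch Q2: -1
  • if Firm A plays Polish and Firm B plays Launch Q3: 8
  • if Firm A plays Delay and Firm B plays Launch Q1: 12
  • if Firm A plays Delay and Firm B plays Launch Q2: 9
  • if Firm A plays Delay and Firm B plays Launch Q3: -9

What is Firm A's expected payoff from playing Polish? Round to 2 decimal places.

-5.90

E[Polish] = 0.3·(-1) + 0.7·(-8) = (-0.3) + (-5.6) = -5.9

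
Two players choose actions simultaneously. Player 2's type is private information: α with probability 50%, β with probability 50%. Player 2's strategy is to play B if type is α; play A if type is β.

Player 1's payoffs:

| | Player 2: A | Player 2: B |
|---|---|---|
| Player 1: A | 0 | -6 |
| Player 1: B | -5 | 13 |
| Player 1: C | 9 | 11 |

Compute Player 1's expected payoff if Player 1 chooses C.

Take the expectation over Player 2's type, weighting each type's action by its prior probability.
E[C] = 0.5·11 + 0.5·9 = 5.5 + 4.5 = 10

10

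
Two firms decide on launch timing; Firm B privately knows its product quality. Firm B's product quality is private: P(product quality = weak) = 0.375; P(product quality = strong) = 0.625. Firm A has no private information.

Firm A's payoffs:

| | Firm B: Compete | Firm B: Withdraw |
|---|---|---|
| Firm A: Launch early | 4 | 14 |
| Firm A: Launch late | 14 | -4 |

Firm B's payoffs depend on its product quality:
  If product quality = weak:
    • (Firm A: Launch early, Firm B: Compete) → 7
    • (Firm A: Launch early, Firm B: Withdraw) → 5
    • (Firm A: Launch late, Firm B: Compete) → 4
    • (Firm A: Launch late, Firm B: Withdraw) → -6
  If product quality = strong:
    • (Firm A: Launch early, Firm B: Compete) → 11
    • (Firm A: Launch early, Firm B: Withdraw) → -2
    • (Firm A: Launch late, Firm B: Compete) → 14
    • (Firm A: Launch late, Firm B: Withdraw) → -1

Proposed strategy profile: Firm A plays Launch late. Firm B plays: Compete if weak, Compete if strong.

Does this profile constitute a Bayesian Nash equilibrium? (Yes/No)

Yes

Firm A plays Launch late: E[Launch late] = 0.375·(14) + 0.625·(14) = 14; E[Launch early] = 4. Best-responding. ✓
Firm B (product quality weak), facing Launch late: Compete gives 4, Withdraw gives -6. Proposed Compete is best. ✓
Firm B (product quality strong), facing Launch late: Compete gives 14, Withdraw gives -1. Proposed Compete is best. ✓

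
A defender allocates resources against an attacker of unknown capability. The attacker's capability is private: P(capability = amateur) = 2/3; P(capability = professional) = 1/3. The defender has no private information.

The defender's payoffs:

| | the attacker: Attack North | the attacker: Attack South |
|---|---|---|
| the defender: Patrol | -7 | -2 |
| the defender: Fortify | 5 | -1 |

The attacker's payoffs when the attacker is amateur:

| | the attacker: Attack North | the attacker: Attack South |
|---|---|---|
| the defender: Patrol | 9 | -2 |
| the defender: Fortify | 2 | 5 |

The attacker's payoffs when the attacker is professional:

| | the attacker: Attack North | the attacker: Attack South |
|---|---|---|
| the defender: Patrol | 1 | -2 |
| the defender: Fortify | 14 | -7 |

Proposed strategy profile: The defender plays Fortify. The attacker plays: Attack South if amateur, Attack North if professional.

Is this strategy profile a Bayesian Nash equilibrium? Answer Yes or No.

Yes

The defender plays Fortify: E[Fortify] = 2/3·(-1) + 1/3·(5) = 1; E[Patrol] = -11/3. Best-responding. ✓
The attacker (capability amateur), facing Fortify: Attack North gives 2, Attack South gives 5. Proposed Attack South is best. ✓
The attacker (capability professional), facing Fortify: Attack North gives 14, Attack South gives -7. Proposed Attack North is best. ✓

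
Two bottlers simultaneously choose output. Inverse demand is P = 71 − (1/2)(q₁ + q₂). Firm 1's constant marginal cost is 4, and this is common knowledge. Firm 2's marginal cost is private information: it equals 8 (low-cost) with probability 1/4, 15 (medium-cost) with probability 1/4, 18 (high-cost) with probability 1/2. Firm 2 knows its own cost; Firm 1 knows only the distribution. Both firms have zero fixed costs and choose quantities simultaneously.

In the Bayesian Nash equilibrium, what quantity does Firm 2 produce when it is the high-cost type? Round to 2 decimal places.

27.08

Firm 2 with cost c maximizes (71 − (1/2)(q₁+q₂) − c)·q₂, giving q₂(c) = (71 − c − (1/2)q₁).
E[c₂] = 1/4·8 + 1/4·15 + 1/2·18 = 14.75
Firm 1's FOC against E[q₂] yields q₁ = (71 − 2·4 + E[c₂])/(3/2) = (71 − 8 + 14.75)/(3/2) = 51.8333.
q₂(high-cost) = (71 − 18 − (1/2)·51.8333) = 27.0833.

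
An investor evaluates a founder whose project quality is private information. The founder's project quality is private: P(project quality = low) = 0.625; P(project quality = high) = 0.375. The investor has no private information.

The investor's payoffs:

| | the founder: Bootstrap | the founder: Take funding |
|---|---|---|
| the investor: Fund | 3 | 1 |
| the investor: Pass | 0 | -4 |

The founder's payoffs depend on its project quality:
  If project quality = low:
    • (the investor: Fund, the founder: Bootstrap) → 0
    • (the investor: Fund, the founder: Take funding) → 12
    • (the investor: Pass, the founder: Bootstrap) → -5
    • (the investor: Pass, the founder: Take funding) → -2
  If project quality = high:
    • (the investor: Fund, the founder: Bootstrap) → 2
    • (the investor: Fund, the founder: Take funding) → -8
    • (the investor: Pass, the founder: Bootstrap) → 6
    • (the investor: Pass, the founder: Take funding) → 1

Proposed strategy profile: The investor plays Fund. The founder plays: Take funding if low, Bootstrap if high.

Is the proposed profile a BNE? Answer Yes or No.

Yes

The investor plays Fund: E[Fund] = 0.625·(1) + 0.375·(3) = 1.75; E[Pass] = -2.5. Best-responding. ✓
The founder (project quality low), facing Fund: Bootstrap gives 0, Take funding gives 12. Proposed Take funding is best. ✓
The founder (project quality high), facing Fund: Bootstrap gives 2, Take funding gives -8. Proposed Bootstrap is best. ✓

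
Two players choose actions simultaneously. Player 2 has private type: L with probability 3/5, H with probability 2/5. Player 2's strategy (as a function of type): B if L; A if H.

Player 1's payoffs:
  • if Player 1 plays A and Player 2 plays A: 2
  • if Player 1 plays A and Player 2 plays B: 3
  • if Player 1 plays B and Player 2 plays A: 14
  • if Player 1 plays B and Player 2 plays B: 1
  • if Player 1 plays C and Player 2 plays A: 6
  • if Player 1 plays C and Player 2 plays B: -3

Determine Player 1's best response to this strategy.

B

E[A] = 3/5·(3) + 2/5·(2) = 13/5
E[B] = 3/5·(1) + 2/5·(14) = 31/5
E[C] = 3/5·(-3) + 2/5·(6) = 3/5
Best response: B (31/5 is the largest).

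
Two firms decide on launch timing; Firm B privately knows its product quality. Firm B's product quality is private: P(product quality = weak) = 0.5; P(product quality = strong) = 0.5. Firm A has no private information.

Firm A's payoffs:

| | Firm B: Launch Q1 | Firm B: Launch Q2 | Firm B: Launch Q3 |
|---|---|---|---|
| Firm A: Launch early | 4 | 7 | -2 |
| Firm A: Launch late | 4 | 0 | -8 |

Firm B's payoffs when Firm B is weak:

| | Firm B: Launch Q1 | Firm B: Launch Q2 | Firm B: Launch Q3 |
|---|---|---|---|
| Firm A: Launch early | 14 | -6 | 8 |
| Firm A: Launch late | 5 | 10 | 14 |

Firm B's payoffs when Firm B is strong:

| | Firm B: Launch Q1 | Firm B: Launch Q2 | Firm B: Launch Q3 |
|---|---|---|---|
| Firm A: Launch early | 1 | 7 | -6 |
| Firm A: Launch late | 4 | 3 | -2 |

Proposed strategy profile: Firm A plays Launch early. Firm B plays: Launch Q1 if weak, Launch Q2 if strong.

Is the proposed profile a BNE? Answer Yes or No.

Yes

Firm A plays Launch early: E[Launch early] = 0.5·(4) + 0.5·(7) = 5.5; E[Launch late] = 2. Best-responding. ✓
Firm B (product quality weak), facing Launch early: Launch Q1 gives 14, Launch Q2 gives -6, Launch Q3 gives 8. Proposed Launch Q1 is best. ✓
Firm B (product quality strong), facing Launch early: Launch Q1 gives 1, Launch Q2 gives 7, Launch Q3 gives -6. Proposed Launch Q2 is best. ✓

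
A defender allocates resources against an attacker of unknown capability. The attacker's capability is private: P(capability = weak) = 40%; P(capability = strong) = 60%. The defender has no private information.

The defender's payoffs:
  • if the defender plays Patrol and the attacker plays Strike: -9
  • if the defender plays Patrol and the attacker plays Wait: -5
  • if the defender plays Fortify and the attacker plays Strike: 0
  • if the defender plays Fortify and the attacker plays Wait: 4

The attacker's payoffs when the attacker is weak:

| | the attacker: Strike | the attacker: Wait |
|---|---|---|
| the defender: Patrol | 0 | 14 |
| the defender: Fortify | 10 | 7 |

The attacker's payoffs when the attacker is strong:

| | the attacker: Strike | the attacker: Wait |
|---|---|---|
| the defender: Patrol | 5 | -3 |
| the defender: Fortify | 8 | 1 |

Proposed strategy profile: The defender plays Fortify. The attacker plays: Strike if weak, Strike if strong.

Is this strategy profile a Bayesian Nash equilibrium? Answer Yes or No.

Yes

The defender plays Fortify: E[Fortify] = 0.4·(0) + 0.6·(0) = 0; E[Patrol] = -9. Best-responding. ✓
The attacker (capability weak), facing Fortify: Strike gives 10, Wait gives 7. Proposed Strike is best. ✓
The attacker (capability strong), facing Fortify: Strike gives 8, Wait gives 1. Proposed Strike is best. ✓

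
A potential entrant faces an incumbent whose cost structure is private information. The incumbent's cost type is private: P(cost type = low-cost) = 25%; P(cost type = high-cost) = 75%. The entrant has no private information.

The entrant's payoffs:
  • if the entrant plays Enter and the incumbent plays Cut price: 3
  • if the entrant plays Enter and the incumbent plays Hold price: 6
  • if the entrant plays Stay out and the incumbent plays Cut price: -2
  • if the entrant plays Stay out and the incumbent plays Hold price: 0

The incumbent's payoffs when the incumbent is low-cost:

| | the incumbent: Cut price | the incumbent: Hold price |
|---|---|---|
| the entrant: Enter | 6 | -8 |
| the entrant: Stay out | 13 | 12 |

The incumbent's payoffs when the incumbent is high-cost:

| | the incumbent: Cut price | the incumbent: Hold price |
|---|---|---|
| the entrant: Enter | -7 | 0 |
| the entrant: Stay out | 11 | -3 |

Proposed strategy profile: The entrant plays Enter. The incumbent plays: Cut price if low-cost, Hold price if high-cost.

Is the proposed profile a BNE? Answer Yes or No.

A profile is a BNE iff every type of every player is best-responding given beliefs about the other side.
The entrant plays Enter: E[Enter] = 0.25·(3) + 0.75·(6) = 5.25; E[Stay out] = -0.5. Best-responding. ✓
The incumbent (cost type low-cost), facing Enter: Cut price gives 6, Hold price gives -8. Proposed Cut price is best. ✓
The incumbent (cost type high-cost), facing Enter: Cut price gives -7, Hold price gives 0. Proposed Hold price is best. ✓

Yes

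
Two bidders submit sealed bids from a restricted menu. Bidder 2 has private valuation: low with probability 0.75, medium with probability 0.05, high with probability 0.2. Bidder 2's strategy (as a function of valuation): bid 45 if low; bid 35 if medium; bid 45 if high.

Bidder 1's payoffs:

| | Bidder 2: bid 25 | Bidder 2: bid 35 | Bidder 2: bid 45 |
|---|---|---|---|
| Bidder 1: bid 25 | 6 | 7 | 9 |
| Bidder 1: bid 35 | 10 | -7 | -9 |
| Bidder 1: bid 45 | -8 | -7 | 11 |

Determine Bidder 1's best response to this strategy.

bid 45

E[bid 25] = 0.75·(9) + 0.05·(7) + 0.2·(9) = 8.9
E[bid 35] = 0.75·(-9) + 0.05·(-7) + 0.2·(-9) = -8.9
E[bid 45] = 0.75·(11) + 0.05·(-7) + 0.2·(11) = 10.1
Best response: bid 45 (10.1 is the largest).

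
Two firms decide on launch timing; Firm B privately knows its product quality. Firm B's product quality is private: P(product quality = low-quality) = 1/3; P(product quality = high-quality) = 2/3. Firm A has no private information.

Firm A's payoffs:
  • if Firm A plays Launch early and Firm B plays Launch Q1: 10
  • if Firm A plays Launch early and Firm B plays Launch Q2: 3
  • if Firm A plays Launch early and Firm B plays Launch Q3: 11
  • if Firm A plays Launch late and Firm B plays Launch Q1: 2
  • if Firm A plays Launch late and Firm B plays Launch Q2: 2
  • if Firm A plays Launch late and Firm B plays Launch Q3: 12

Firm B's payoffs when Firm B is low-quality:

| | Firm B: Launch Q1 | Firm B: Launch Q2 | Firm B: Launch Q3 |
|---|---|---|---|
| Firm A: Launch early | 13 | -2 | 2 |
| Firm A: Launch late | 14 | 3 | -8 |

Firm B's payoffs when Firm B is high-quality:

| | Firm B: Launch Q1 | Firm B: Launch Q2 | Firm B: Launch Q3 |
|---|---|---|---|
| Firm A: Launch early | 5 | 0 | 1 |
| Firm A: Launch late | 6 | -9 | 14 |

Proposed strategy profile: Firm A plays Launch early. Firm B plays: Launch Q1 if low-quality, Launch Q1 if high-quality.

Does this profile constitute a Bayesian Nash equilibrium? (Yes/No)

Yes

Firm A plays Launch early: E[Launch early] = 1/3·(10) + 2/3·(10) = 10; E[Launch late] = 2. Best-responding. ✓
Firm B (product quality low-quality), facing Launch early: Launch Q1 gives 13, Launch Q2 gives -2, Launch Q3 gives 2. Proposed Launch Q1 is best. ✓
Firm B (product quality high-quality), facing Launch early: Launch Q1 gives 5, Launch Q2 gives 0, Launch Q3 gives 1. Proposed Launch Q1 is best. ✓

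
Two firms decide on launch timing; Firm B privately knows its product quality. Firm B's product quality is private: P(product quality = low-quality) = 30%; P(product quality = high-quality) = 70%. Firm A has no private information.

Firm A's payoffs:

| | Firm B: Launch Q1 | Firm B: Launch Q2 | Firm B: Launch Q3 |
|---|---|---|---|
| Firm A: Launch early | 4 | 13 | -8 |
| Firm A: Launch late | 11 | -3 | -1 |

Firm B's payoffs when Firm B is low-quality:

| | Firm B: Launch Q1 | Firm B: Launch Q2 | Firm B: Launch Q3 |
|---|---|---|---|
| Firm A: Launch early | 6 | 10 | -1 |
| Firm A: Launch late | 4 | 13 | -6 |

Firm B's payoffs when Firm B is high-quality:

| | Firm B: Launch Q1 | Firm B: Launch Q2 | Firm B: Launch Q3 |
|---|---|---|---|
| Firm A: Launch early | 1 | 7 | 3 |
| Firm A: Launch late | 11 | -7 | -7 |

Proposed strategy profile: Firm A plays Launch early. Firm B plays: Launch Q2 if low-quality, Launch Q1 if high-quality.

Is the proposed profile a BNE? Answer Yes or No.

No

A profile is a BNE iff every type of every player is best-responding given beliefs about the other side.
Firm A plays Launch early: E[Launch early] = 0.3·(13) + 0.7·(4) = 6.7; E[Launch late] = 6.8. Not best-responding. ✗
Firm B (product quality low-quality), facing Launch early: Launch Q1 gives 6, Launch Q2 gives 10, Launch Q3 gives -1. Proposed Launch Q2 is best. ✓
Firm B (product quality high-quality), facing Launch early: Launch Q1 gives 1, Launch Q2 gives 7, Launch Q3 gives 3. Proposed Launch Q1 is not best — profitable deviation exists. ✗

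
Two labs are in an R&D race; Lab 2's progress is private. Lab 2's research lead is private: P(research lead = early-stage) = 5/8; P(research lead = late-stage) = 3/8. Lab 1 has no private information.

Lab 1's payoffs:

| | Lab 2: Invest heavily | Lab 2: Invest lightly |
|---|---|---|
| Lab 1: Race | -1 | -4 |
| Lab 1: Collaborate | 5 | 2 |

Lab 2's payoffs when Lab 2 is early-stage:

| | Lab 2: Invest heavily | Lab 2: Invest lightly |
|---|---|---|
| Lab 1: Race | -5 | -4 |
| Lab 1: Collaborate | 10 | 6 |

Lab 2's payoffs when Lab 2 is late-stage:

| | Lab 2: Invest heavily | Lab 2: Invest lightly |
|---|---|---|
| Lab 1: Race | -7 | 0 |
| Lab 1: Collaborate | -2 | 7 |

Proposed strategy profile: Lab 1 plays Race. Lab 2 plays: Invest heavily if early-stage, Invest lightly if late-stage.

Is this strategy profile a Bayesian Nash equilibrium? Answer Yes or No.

No

A profile is a BNE iff every type of every player is best-responding given beliefs about the other side.
Lab 1 plays Race: E[Race] = 5/8·(-1) + 3/8·(-4) = -17/8; E[Collaborate] = 31/8. Not best-responding. ✗
Lab 2 (research lead early-stage), facing Race: Invest heavily gives -5, Invest lightly gives -4. Proposed Invest heavily is not best — profitable deviation exists. ✗
Lab 2 (research lead late-stage), facing Race: Invest heavily gives -7, Invest lightly gives 0. Proposed Invest lightly is best. ✓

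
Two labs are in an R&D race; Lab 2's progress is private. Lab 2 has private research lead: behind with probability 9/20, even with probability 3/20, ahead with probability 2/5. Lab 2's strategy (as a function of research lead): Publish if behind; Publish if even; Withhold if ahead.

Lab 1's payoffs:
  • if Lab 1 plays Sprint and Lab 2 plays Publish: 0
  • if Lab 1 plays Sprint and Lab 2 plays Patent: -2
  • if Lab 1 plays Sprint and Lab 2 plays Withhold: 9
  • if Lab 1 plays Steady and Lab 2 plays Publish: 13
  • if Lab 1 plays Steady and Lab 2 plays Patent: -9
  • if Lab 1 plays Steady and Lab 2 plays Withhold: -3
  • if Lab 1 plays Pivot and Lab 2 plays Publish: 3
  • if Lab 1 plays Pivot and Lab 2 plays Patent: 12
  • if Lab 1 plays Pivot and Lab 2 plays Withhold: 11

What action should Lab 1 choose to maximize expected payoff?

Steady

E[Sprint] = 9/20·(0) + 3/20·(0) + 2/5·(9) = 18/5
E[Steady] = 9/20·(13) + 3/20·(13) + 2/5·(-3) = 33/5
E[Pivot] = 9/20·(3) + 3/20·(3) + 2/5·(11) = 31/5
Best response: Steady (33/5 is the largest).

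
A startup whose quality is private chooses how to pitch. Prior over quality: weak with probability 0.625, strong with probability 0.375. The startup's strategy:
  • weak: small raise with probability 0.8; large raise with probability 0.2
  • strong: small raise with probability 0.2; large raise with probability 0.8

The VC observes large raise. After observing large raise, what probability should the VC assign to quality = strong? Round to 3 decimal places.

0.706

Apply Bayes' rule using the sender's strategy as the likelihood.
P(large raise) = 0.625·0.2 + 0.375·0.8 = 0.425
P(strong | large raise) = (0.375·0.8) / 0.425 = 0.3 / 0.425 = 0.705882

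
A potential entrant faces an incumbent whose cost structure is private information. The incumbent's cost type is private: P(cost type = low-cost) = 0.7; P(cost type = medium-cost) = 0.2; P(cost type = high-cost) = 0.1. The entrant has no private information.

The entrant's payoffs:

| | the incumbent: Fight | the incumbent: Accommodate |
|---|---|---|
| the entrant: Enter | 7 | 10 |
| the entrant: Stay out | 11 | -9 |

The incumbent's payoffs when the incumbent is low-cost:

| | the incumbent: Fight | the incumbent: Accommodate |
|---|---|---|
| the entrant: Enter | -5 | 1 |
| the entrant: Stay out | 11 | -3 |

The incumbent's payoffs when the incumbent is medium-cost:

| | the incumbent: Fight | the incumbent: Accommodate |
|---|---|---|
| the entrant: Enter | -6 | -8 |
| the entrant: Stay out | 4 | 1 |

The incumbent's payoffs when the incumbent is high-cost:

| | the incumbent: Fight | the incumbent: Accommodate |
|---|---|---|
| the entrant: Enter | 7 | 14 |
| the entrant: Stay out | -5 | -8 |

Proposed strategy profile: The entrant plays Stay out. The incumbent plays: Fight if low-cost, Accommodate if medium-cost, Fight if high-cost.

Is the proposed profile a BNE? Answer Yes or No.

The entrant plays Stay out: E[Stay out] = 0.7·(11) + 0.2·(-9) + 0.1·(11) = 7; E[Enter] = 7.6. Not best-responding. ✗
The incumbent (cost type low-cost), facing Stay out: Fight gives 11, Accommodate gives -3. Proposed Fight is best. ✓
The incumbent (cost type medium-cost), facing Stay out: Fight gives 4, Accommodate gives 1. Proposed Accommodate is not best — profitable deviation exists. ✗
The incumbent (cost type high-cost), facing Stay out: Fight gives -5, Accommodate gives -8. Proposed Fight is best. ✓

No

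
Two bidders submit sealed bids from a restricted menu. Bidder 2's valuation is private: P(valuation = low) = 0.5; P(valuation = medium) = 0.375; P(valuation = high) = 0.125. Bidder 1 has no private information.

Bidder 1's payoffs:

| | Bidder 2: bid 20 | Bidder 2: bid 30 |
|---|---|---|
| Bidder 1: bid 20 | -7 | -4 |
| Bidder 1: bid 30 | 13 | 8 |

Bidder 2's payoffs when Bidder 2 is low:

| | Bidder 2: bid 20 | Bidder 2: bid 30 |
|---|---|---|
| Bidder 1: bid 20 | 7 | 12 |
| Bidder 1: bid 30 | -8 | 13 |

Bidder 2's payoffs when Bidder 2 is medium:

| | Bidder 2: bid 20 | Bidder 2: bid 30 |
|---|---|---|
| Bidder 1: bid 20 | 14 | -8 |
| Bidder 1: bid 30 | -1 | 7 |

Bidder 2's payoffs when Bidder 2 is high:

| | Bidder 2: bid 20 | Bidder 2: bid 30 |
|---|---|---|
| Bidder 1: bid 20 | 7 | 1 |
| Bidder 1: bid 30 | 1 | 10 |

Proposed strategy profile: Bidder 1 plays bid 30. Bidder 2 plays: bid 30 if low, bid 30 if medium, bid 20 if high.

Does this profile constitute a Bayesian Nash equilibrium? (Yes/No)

A profile is a BNE iff every type of every player is best-responding given beliefs about the other side.
Bidder 1 plays bid 30: E[bid 30] = 0.5·(8) + 0.375·(8) + 0.125·(13) = 8.625; E[bid 20] = -4.375. Best-responding. ✓
Bidder 2 (valuation low), facing bid 30: bid 20 gives -8, bid 30 gives 13. Proposed bid 30 is best. ✓
Bidder 2 (valuation medium), facing bid 30: bid 20 gives -1, bid 30 gives 7. Proposed bid 30 is best. ✓
Bidder 2 (valuation high), facing bid 30: bid 20 gives 1, bid 30 gives 10. Proposed bid 20 is not best — profitable deviation exists. ✗

No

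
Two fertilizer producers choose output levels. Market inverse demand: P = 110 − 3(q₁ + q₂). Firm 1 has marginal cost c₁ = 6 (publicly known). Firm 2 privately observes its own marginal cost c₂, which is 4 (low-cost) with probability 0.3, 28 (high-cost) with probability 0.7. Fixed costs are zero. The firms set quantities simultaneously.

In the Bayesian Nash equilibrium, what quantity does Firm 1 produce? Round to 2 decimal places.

13.20

Type-c best response for Firm 2: q₂(c) = (110 − c)/6 − q₁/2.
Firm 1 maximizes expected profit; its first-order condition is 110 − 6q₁ − 3E[q₂] − 6 = 0.
Substituting E[q₂] and solving: E[c₂] = 20.8, so q₁ = (110 − 2·6 + 20.8)/9 = 13.2.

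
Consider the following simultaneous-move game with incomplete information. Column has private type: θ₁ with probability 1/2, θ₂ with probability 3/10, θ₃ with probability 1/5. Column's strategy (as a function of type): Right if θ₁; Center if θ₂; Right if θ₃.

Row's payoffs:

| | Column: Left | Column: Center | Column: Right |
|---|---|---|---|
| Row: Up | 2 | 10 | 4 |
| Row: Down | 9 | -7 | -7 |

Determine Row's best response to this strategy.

E[Up] = 1/2·(4) + 3/10·(10) + 1/5·(4) = 29/5
E[Down] = 1/2·(-7) + 3/10·(-7) + 1/5·(-7) = -7
Best response: Up (29/5 is the largest).

Up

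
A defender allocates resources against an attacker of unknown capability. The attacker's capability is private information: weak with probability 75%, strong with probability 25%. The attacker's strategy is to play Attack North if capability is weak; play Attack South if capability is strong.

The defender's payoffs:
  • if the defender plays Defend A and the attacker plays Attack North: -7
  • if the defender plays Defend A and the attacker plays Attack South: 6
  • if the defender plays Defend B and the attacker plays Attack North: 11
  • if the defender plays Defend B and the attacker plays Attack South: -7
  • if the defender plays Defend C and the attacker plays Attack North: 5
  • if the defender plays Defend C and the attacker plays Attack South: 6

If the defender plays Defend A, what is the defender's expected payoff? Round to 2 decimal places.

Take the expectation over the attacker's capability, weighting each type's action by its prior probability.
E[Defend A] = 0.75·(-7) + 0.25·6 = (-5.25) + 1.5 = -3.75

-3.75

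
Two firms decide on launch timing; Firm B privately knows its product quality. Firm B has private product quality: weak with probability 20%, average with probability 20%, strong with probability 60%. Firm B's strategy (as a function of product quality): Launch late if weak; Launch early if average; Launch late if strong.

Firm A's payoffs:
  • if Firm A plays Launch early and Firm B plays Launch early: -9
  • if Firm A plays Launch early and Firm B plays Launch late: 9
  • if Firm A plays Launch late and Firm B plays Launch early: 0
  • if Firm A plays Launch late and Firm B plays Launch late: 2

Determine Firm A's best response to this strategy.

Compute Firm A's expected payoff for each action, taking the expectation over Firm B's type.
E[Launch early] = 0.2·(9) + 0.2·(-9) + 0.6·(9) = 5.4
E[Launch late] = 0.2·(2) + 0.2·(0) + 0.6·(2) = 1.6
Best response: Launch early (5.4 is the largest).

Launch early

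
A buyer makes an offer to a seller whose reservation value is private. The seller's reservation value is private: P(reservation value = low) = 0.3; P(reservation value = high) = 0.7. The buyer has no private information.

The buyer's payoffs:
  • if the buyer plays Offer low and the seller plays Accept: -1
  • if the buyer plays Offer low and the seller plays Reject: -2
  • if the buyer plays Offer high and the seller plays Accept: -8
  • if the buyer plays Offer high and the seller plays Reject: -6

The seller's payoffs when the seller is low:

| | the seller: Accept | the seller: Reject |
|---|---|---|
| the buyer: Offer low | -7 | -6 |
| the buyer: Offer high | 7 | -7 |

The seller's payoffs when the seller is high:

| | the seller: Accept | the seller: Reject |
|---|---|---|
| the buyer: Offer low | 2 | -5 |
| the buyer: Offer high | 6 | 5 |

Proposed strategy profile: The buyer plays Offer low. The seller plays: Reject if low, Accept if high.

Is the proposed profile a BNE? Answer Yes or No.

A profile is a BNE iff every type of every player is best-responding given beliefs about the other side.
The buyer plays Offer low: E[Offer low] = 0.3·(-2) + 0.7·(-1) = -1.3; E[Offer high] = -7.4. Best-responding. ✓
The seller (reservation value low), facing Offer low: Accept gives -7, Reject gives -6. Proposed Reject is best. ✓
The seller (reservation value high), facing Offer low: Accept gives 2, Reject gives -5. Proposed Accept is best. ✓

Yes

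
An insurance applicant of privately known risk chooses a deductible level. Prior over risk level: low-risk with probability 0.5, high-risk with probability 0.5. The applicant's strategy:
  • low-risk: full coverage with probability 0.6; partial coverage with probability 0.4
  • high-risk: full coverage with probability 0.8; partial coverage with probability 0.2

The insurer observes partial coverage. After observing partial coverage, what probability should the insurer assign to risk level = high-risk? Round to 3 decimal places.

Apply Bayes' rule using the sender's strategy as the likelihood.
P(partial coverage) = 0.5·0.4 + 0.5·0.2 = 0.3
P(high-risk | partial coverage) = (0.5·0.2) / 0.3 = 0.1 / 0.3 = 0.333333

0.333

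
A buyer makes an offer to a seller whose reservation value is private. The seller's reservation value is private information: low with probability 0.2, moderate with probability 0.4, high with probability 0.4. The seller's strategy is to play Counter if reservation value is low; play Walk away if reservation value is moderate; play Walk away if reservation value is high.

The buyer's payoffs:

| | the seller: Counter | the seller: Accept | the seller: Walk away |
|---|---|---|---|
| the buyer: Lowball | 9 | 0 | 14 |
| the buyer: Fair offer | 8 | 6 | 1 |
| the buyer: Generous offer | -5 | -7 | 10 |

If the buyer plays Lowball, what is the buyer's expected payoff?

13

E[Lowball] = 0.2·9 + 0.4·14 + 0.4·14 = 1.8 + 5.6 + 5.6 = 13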